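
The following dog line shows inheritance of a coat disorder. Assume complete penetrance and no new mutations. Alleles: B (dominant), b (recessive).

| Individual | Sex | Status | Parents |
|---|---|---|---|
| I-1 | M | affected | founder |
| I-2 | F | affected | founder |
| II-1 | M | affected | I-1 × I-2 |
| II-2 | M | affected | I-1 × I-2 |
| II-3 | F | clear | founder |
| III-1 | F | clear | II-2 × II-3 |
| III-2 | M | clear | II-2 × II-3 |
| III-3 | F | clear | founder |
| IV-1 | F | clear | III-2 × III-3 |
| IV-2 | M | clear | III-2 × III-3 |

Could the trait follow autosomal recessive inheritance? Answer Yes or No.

Yes

A consistent assignment under autosomal recessive exists: I-1 bb, I-2 bb, II-1 bb, II-2 bb, II-3 BB, III-1 Bb, III-2 Bb, III-3 BB, IV-1 BB, IV-2 BB.
In this assignment every recorded phenotype matches its genotype and every non-founder's genotype is obtainable from its parents' genotypes, so the pedigree is consistent.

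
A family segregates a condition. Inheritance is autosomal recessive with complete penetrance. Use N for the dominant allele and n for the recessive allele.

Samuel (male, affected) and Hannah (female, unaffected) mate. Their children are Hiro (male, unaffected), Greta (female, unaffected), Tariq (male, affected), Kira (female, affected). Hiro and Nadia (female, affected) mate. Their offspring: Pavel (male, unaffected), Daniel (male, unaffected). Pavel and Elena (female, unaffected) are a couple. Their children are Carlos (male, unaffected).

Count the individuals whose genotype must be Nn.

5

Obligate heterozygotes: Hannah is unaffected so carries N and passed n to Tariq (nn), so Hannah is Nn; Hiro is unaffected so carries N and received n from Samuel (nn), so Hiro is Nn; Greta is unaffected so carries N and received n from Samuel (nn), so Greta is Nn; Pavel is unaffected so carries N and received n from Nadia (nn), so Pavel is Nn; Daniel is unaffected so carries N and received n from Nadia (nn), so Daniel is Nn.
Every other individual is either homozygous by phenotype or has at least one consistent homozygous assignment, so the count is 5.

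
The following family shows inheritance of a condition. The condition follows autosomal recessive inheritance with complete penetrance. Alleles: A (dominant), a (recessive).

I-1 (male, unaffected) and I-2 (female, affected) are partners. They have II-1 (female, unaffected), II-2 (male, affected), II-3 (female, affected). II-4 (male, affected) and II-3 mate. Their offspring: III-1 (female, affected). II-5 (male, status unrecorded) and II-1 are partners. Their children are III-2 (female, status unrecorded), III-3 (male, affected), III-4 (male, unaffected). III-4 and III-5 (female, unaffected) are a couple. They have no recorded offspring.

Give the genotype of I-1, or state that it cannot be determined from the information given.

From phenotype alone, I-1 is AA or Aa.
I-1 is unaffected so carries A and passed a to II-2 (aa), so I-1 is Aa.

Aa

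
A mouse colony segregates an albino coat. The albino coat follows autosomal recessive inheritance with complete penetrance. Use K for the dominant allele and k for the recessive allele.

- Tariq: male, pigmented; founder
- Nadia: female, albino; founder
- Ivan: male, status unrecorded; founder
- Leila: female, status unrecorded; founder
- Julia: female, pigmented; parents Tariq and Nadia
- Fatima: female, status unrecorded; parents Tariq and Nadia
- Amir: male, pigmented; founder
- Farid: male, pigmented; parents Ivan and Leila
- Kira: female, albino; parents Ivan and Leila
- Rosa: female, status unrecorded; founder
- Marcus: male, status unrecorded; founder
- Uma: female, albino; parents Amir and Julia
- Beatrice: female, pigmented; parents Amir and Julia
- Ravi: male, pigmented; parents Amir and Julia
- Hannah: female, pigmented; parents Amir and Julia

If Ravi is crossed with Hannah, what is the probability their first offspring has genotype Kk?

Amir is pigmented so carries K and passed k to Uma (kk), so Amir is Kk.
Julia is pigmented so carries K and received k from Nadia (kk), so Julia is Kk.
Ravi is a pigmented offspring of Amir (Kk) × Julia (Kk), whose cross gives 1/4 KK : 1/2 Kk : 1/4 kk; conditioning on being pigmented, Ravi is KK with probability 1/3, Kk with probability 2/3.
Hannah is a pigmented offspring of Amir (Kk) × Julia (Kk), whose cross gives 1/4 KK : 1/2 Kk : 1/4 kk; conditioning on being pigmented, Hannah is KK with probability 1/3, Kk with probability 2/3.
Summing over parental genotype combinations, P(offspring has genotype Kk) = 2/9·1/2 + 2/9·1/2 + 4/9·1/2 = 4/9.

4/9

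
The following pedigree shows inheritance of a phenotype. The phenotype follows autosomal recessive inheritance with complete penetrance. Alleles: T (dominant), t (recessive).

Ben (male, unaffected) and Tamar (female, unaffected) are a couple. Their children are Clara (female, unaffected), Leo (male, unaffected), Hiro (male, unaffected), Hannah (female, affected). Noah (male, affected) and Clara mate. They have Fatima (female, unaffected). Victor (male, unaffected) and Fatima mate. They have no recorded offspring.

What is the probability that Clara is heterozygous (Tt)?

Ben is unaffected so carries T and passed t to Hannah (tt), so Ben is Tt.
Tamar is unaffected so carries T and passed t to Hannah (tt), so Tamar is Tt.
Their cross gives offspring ratios 1/4 TT : 1/2 Tt : 1/4 tt. Conditioning on Clara being unaffected, P(Tt) = 1/2 / 3/4 = 2/3 before taking Clara's own offspring into account.
Noah is affected, so Noah is tt.
Now use Clara's offspring. Probability of each recorded status — unaffected daughter Fatima: 1/2 if Clara is Tt, 1 if TT.
Bayes: P(Tt) = 2/3·1/2 / (2/3·1/2 + 1/3·1) = 1/2.

1/2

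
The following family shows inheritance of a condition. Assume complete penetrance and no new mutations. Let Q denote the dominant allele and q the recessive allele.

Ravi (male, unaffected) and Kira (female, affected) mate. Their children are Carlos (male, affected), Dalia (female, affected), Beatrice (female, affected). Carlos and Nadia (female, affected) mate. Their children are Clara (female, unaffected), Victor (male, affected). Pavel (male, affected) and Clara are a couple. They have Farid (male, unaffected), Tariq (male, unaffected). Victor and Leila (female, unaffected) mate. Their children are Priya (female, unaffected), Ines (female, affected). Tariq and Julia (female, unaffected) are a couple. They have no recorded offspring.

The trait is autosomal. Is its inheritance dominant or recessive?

Carlos and Nadia are both affected yet have an unaffected child Clara. Under a recessive model two affected parents are homozygous and every child would be affected, so the trait cannot be recessive.

dominant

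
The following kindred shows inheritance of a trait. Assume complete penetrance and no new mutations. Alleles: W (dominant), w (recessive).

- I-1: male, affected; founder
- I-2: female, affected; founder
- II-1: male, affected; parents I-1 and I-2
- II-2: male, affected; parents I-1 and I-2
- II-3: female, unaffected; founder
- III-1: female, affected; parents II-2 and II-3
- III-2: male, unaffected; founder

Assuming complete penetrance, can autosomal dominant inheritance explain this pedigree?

Yes

A consistent assignment under autosomal dominant exists: I-1 WW, I-2 WW, II-1 WW, II-2 WW, II-3 ww, III-1 Ww, III-2 ww.
In this assignment every recorded phenotype matches its genotype and every non-founder's genotype is obtainable from its parents' genotypes, so the pedigree is consistent.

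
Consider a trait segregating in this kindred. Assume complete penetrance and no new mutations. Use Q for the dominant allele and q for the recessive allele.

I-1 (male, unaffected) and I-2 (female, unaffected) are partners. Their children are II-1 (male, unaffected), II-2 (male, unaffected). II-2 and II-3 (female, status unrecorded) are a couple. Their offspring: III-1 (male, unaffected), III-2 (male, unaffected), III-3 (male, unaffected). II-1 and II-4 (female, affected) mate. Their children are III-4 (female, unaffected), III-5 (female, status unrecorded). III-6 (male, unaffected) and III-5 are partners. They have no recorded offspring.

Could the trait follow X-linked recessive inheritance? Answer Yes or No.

Yes

A consistent assignment under X-linked recessive exists: I-1 X^Q Y, I-2 X^Q X^Q, II-1 X^Q Y, II-2 X^Q Y, II-3 X^Q X^Q, II-4 X^q X^q, III-1 X^Q Y, III-2 X^Q Y, III-3 X^Q Y, III-4 X^Q X^q, III-5 X^Q X^q, III-6 X^Q Y.
In this assignment every recorded phenotype matches its genotype and every non-founder's genotype is obtainable from its parents' genotypes, so the pedigree is consistent.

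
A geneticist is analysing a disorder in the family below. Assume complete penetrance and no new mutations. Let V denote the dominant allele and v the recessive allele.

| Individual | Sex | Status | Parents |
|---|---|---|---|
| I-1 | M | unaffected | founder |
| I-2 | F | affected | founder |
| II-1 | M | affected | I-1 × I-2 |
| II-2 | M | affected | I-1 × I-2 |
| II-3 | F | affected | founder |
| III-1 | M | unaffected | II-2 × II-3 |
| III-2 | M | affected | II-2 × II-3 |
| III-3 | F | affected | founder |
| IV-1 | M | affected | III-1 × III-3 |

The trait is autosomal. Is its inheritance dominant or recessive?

dominant

II-2 and II-3 are both affected yet have an unaffected child III-1. Under a recessive model two affected parents are homozygous and every child would be affected, so the trait cannot be recessive.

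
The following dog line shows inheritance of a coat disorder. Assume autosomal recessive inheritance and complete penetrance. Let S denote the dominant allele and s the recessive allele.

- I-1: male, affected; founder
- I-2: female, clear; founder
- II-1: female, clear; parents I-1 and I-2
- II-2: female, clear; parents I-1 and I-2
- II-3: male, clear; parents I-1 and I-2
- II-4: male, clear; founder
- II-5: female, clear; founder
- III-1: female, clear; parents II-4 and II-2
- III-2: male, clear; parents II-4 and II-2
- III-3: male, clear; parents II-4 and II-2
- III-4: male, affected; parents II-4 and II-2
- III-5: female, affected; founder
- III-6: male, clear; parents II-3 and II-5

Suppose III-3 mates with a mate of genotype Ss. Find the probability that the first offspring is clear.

II-4 is clear so carries S and passed s to III-4 (ss), so II-4 is Ss.
II-2 is clear so carries S and received s from I-1 (ss), so II-2 is Ss.
III-3 is a clear offspring of II-4 (Ss) × II-2 (Ss), whose cross gives 1/4 SS : 1/2 Ss : 1/4 ss; conditioning on being clear, III-3 is SS with probability 1/3, Ss with probability 2/3.
Summing over parental genotype combinations, P(offspring is clear) = 1/3·1 + 2/3·3/4 = 5/6.

5/6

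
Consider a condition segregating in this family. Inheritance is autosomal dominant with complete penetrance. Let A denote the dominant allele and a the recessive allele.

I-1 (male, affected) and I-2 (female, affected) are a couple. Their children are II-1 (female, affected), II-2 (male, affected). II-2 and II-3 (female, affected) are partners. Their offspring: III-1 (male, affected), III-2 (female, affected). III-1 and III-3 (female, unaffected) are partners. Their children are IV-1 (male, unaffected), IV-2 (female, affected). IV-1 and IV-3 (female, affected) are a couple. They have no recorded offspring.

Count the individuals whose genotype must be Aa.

2

Obligate heterozygotes: III-1 is affected so carries A and passed a to IV-1 (aa), so III-1 is Aa; IV-2 is affected so carries A and received a from III-3 (aa), so IV-2 is Aa.
Every other individual is either homozygous by phenotype or has at least one consistent homozygous assignment, so the count is 2.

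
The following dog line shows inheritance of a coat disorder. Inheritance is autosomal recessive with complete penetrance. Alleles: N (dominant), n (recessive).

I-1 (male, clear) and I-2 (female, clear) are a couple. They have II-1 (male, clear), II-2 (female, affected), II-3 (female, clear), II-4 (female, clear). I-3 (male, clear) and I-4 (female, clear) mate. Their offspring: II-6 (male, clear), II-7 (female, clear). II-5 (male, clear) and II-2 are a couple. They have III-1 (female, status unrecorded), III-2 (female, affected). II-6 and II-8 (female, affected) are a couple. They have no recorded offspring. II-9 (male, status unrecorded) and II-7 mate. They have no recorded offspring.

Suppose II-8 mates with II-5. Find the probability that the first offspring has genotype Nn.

II-8 is affected, so II-8 is nn.
II-5 is clear so carries N and passed n to III-2 (nn), so II-5 is Nn.
The cross gives 1/2 Nn : 1/2 nn, so P(offspring has genotype Nn) = 1/2.

1/2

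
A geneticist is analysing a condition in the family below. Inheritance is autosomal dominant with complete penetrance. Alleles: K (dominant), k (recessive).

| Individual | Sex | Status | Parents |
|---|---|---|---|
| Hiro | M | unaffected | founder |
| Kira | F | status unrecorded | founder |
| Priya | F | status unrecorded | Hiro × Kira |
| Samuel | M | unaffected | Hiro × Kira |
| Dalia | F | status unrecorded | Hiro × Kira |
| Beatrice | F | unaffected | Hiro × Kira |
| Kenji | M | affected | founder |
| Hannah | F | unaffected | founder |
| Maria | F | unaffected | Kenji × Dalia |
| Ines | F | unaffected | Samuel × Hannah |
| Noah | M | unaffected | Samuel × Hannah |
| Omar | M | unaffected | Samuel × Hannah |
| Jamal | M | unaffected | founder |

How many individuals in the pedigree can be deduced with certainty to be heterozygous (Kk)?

1

Obligate heterozygotes: Kenji is affected so carries K and passed k to Maria (kk), so Kenji is Kk.
Every other individual is either homozygous by phenotype or has at least one consistent homozygous assignment, so the count is 1.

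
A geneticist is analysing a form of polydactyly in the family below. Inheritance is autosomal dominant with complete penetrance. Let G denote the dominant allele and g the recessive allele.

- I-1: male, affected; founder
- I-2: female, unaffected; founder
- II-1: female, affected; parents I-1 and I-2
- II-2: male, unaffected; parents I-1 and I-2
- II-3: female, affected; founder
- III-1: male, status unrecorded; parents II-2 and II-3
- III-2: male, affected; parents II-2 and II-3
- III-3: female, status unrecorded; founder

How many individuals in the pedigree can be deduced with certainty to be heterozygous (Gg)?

Obligate heterozygotes: I-1 is affected so carries G and passed g to II-2 (gg), so I-1 is Gg; II-1 is affected so carries G and received g from I-2 (gg), so II-1 is Gg; III-2 is affected so carries G and received g from II-2 (gg), so III-2 is Gg.
Every other individual is either homozygous by phenotype or has at least one consistent homozygous assignment, so the count is 3.

3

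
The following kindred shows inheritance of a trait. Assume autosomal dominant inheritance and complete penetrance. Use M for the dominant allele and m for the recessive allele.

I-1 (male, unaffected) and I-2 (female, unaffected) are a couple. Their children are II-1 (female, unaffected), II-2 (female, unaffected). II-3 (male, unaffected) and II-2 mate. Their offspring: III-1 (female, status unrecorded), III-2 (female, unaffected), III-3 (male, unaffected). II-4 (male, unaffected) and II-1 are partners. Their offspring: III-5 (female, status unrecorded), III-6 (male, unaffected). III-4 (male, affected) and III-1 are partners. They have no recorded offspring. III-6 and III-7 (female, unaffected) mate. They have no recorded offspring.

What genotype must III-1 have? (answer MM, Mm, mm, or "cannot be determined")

mm

From phenotype alone, III-1 is MM or Mm or mm.
III-1 received m from II-3 (mm) and received m from II-2 (mm), so III-1 is mm.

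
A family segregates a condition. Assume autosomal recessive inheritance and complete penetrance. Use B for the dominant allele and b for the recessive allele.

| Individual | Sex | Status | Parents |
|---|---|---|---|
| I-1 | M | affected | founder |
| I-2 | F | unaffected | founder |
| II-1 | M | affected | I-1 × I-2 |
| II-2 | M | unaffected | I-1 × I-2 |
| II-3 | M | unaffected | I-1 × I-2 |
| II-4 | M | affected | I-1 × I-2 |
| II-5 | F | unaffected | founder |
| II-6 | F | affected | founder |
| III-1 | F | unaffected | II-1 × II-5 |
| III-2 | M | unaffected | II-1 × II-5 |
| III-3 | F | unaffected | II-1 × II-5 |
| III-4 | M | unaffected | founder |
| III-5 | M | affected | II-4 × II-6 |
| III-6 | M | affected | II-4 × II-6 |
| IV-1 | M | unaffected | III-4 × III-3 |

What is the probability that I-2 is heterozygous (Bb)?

I-2 is unaffected so carries B and passed b to II-1 (bb), so I-2 is Bb, giving P(Bb) = 1.

1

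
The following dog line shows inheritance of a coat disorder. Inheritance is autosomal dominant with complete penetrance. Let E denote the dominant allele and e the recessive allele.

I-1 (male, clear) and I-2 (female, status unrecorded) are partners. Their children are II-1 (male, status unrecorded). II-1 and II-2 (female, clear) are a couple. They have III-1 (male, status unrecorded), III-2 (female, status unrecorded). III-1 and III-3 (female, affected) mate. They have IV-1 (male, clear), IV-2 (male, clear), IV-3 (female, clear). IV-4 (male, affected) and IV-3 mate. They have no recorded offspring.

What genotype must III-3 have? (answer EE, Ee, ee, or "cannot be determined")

From phenotype alone, III-3 is EE or Ee.
III-3 is affected so carries E and passed e to IV-1 (ee), so III-3 is Ee.

Ee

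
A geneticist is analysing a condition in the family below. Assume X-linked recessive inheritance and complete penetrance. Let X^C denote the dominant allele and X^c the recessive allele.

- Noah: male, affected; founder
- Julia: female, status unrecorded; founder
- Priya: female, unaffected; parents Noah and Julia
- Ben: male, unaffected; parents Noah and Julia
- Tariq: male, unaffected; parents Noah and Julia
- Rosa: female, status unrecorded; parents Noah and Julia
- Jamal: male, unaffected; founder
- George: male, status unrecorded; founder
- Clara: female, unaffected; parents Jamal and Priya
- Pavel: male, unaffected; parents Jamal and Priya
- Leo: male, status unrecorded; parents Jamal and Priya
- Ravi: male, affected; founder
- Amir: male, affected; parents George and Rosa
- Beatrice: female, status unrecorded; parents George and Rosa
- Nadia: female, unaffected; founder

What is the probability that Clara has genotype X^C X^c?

Jamal is unaffected, so Jamal is X^C Y.
Priya is unaffected so carries C and received c from Noah (X^c Y), so Priya is X^C X^c.
Their cross gives offspring ratios 1/2 X^C X^C : 1/2 X^C X^c. Conditioning on Clara being unaffected, P(X^C X^c) = 1/2 / 1 = 1/2.

1/2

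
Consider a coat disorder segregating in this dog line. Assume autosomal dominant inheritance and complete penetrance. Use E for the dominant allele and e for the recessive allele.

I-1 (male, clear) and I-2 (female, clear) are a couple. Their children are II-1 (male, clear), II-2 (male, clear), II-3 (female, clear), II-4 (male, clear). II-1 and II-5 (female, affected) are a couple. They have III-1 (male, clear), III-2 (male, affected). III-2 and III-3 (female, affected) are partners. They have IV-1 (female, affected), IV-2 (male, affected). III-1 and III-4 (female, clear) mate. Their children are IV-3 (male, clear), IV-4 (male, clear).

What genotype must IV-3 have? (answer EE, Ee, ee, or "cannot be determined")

ee

IV-3 is clear, so IV-3 is ee.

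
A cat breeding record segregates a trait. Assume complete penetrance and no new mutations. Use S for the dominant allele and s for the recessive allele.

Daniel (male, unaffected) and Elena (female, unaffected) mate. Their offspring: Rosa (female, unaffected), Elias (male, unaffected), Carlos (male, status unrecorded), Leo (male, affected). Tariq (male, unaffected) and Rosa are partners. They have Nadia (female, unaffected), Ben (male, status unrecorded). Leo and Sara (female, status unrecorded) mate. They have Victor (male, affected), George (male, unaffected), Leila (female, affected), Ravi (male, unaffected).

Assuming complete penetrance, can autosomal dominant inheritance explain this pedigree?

No

Under autosomal dominant, Leo (affected, male) cannot arise from Daniel (unaffected) × Elena (unaffected).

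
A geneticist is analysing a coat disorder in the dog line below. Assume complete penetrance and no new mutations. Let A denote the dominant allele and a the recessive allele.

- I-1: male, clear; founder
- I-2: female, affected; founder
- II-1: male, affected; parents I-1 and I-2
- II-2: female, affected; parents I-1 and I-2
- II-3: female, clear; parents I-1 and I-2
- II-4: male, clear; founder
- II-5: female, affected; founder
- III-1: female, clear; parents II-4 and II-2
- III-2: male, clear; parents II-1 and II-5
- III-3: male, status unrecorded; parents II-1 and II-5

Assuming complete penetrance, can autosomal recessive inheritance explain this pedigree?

No

Under autosomal recessive, III-2 (clear, male) cannot arise from II-1 (affected) × II-5 (affected).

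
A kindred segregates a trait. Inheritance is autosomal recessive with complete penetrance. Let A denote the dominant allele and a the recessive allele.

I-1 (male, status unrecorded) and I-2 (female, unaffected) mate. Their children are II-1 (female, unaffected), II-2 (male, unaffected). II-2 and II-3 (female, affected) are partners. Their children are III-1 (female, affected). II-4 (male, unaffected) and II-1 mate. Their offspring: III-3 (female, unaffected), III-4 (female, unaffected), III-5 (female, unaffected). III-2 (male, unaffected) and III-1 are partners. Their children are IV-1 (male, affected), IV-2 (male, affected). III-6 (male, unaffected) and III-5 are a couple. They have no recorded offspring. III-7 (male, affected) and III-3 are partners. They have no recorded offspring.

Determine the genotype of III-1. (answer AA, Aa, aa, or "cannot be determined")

III-1 is affected, so III-1 is aa.

aa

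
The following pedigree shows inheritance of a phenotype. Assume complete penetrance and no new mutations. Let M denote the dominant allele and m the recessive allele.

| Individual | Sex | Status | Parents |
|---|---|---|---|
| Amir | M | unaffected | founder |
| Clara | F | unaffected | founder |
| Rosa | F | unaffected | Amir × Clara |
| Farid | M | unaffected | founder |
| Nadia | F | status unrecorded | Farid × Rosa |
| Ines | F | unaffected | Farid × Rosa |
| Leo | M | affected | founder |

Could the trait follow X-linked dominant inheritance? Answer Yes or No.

A consistent assignment under X-linked dominant exists: Amir X^m Y, Clara X^m X^m, Rosa X^m X^m, Farid X^m Y, Nadia X^m X^m, Ines X^m X^m, Leo X^M Y.
In this assignment every recorded phenotype matches its genotype and every non-founder's genotype is obtainable from its parents' genotypes, so the pedigree is consistent.

Yes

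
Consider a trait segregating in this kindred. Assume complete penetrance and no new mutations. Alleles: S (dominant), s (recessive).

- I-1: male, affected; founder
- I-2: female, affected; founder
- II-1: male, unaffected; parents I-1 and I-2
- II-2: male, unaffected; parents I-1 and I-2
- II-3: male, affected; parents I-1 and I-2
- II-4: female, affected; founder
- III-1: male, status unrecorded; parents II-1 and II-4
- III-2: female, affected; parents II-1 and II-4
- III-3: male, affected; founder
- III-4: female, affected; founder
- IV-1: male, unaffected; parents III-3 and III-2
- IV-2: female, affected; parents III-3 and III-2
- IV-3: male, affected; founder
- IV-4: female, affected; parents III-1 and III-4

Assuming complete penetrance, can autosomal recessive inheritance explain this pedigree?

Under autosomal recessive, II-1 (unaffected, male) cannot arise from I-1 (affected) × I-2 (affected).

No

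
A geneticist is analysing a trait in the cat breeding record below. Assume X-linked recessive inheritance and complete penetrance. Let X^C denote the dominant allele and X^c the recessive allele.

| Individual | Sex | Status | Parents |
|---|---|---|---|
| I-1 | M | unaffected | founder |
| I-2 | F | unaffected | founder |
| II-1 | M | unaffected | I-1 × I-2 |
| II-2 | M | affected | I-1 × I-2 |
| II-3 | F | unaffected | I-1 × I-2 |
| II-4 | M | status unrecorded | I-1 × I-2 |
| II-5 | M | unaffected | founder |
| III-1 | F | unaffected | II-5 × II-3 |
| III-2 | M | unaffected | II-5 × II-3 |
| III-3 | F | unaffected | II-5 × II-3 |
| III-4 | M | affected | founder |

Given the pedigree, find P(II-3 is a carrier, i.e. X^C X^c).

I-1 is unaffected, so I-1 is X^C Y.
I-2 is unaffected so carries C and passed c to II-2 (X^c Y), so I-2 is X^C X^c.
Their cross gives offspring ratios 1/2 X^C X^C : 1/2 X^C X^c. Conditioning on II-3 being unaffected, P(X^C X^c) = 1/2 / 1 = 1/2 before taking II-3's own offspring into account.
II-5 is unaffected, so II-5 is X^C Y.
Now use II-3's offspring. Probability of each recorded status — unaffected son III-2: 1/2 if II-3 is X^C X^c, 1 if X^C X^C. (III-1, III-3: equally likely either way, so uninformative.)
Bayes: P(X^C X^c) = 1/2·1/2 / (1/2·1/2 + 1/2·1) = 1/3.

1/3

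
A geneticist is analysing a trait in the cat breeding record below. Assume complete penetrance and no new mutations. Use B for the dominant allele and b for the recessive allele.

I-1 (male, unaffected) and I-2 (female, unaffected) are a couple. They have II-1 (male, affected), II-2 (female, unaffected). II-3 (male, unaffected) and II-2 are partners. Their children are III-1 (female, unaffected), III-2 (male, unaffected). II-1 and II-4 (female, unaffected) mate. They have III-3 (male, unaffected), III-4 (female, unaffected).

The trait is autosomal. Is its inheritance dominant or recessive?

recessive

I-1 and I-2 are both unaffected yet have an affected child II-1. Under dominance, an affected child requires at least one affected parent, so the trait cannot be dominant.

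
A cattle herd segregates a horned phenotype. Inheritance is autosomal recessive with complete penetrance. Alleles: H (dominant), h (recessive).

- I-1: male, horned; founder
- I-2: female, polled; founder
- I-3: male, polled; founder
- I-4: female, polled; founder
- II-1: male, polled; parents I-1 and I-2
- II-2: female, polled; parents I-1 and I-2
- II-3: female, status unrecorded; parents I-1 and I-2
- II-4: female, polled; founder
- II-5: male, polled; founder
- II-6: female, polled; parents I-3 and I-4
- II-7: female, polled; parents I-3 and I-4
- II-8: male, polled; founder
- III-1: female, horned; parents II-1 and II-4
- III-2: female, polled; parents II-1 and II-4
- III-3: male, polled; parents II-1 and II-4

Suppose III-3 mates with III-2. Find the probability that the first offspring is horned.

1/9

II-1 is polled so carries H and received h from I-1 (hh), so II-1 is Hh.
II-4 is polled so carries H and passed h to III-1 (hh), so II-4 is Hh.
III-3 is a polled offspring of II-1 (Hh) × II-4 (Hh), whose cross gives 1/4 HH : 1/2 Hh : 1/4 hh; conditioning on being polled, III-3 is HH with probability 1/3, Hh with probability 2/3.
III-2 is a polled offspring of II-1 (Hh) × II-4 (Hh), whose cross gives 1/4 HH : 1/2 Hh : 1/4 hh; conditioning on being polled, III-2 is HH with probability 1/3, Hh with probability 2/3.
Summing over parental genotype combinations, P(offspring is horned) = 4/9·1/4 = 1/9.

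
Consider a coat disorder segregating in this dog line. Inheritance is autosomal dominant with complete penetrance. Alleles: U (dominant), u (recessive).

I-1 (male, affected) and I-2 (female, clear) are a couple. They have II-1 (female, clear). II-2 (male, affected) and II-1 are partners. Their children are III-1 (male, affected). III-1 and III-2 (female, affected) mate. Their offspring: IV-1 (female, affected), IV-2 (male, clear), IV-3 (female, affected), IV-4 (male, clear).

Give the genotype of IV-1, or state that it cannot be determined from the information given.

IV-1's phenotype allows UU or Uu, and no parent or child forces a single allele at both positions; consistent genotype assignments exist with IV-1 as UU or Uu.

cannot be determined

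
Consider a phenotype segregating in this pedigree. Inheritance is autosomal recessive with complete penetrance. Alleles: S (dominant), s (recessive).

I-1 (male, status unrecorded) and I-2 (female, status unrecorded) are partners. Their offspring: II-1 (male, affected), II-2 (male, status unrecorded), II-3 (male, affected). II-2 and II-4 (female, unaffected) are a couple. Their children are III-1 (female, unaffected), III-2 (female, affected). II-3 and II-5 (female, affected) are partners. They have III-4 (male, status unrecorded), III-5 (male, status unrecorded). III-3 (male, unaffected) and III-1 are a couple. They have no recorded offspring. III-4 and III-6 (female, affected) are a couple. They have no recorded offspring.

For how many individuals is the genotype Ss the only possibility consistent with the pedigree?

Obligate heterozygotes: II-4 is unaffected so carries S and passed s to III-2 (ss), so II-4 is Ss.
Every other individual is either homozygous by phenotype or has at least one consistent homozygous assignment, so the count is 1.

1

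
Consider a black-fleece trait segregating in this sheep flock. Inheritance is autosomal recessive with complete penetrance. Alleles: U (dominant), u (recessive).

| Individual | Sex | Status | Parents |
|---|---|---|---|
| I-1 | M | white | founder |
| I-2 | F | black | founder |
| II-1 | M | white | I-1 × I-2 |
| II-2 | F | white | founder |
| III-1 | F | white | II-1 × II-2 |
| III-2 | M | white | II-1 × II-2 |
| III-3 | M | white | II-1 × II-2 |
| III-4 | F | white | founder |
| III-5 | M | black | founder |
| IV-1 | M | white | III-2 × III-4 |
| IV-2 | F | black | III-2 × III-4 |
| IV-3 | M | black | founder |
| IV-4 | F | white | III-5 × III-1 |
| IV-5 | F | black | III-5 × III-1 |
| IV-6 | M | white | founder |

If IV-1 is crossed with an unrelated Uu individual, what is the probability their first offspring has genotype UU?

III-2 is white so carries U and passed u to IV-2 (uu), so III-2 is Uu.
III-4 is white so carries U and passed u to IV-2 (uu), so III-4 is Uu.
IV-1 is a white offspring of III-2 (Uu) × III-4 (Uu), whose cross gives 1/4 UU : 1/2 Uu : 1/4 uu; conditioning on being white, IV-1 is UU with probability 1/3, Uu with probability 2/3.
Summing over parental genotype combinations, P(offspring has genotype UU) = 1/3·1/2 + 2/3·1/4 = 1/3.

1/3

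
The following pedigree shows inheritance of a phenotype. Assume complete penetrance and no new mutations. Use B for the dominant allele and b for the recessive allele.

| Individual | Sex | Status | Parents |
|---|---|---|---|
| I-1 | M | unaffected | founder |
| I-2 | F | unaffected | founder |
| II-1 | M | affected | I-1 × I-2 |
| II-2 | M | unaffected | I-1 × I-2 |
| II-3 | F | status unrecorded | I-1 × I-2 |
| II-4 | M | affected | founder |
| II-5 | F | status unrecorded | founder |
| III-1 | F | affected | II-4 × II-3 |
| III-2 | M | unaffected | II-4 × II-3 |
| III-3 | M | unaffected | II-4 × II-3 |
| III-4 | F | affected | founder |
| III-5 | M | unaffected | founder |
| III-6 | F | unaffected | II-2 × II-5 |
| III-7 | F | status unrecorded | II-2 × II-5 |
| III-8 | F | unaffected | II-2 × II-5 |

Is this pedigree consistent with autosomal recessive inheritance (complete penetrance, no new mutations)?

Yes

A consistent assignment under autosomal recessive exists: I-1 Bb, I-2 Bb, II-1 bb, II-2 BB, II-3 Bb, II-4 bb, II-5 BB, III-1 bb, III-2 Bb, III-3 Bb, III-4 bb, III-5 BB, III-6 BB, III-7 BB, III-8 BB.
In this assignment every recorded phenotype matches its genotype and every non-founder's genotype is obtainable from its parents' genotypes, so the pedigree is consistent.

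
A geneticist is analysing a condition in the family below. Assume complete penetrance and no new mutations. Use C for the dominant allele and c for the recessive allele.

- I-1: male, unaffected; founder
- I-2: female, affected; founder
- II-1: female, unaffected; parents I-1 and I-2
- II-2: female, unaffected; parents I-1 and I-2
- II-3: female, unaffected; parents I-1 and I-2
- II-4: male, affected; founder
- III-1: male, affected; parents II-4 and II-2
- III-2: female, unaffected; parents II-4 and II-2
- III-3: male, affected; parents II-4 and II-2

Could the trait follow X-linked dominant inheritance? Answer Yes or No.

No

Under X-linked dominant, III-1 (affected, male) cannot arise from II-4 (affected) × II-2 (unaffected).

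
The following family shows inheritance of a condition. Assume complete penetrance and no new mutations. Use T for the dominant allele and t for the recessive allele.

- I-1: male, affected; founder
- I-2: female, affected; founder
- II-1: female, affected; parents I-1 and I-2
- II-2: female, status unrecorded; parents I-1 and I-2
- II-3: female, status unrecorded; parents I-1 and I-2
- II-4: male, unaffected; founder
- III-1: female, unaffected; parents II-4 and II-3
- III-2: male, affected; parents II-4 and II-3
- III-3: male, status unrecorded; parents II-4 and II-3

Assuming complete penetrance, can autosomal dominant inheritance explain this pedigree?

A consistent assignment under autosomal dominant exists: I-1 TT, I-2 Tt, II-1 TT, II-2 TT, II-3 Tt, II-4 tt, III-1 tt, III-2 Tt, III-3 Tt.
In this assignment every recorded phenotype matches its genotype and every non-founder's genotype is obtainable from its parents' genotypes, so the pedigree is consistent.

Yes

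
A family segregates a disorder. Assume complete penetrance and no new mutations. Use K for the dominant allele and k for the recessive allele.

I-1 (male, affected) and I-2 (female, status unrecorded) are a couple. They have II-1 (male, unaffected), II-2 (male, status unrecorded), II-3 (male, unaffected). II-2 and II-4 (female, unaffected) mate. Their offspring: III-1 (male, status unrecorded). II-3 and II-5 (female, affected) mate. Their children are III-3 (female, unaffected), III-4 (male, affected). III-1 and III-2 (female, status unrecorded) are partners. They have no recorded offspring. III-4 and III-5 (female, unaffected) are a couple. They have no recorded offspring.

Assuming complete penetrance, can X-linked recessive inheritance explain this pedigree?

A consistent assignment under X-linked recessive exists: I-1 X^k Y, I-2 X^K X^K, II-1 X^K Y, II-2 X^K Y, II-3 X^K Y, II-4 X^K X^K, II-5 X^k X^k, III-1 X^K Y, III-2 X^K X^K, III-3 X^K X^k, III-4 X^k Y, III-5 X^K X^K.
In this assignment every recorded phenotype matches its genotype and every non-founder's genotype is obtainable from its parents' genotypes, so the pedigree is consistent.

Yes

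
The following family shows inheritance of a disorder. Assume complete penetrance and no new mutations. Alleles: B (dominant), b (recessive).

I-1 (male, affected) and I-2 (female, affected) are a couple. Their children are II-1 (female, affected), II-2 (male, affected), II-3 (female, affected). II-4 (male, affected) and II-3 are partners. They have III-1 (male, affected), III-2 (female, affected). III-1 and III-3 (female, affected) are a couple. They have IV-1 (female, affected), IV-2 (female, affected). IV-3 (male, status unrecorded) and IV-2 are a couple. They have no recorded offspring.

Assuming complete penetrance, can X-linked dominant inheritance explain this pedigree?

A consistent assignment under X-linked dominant exists: I-1 X^B Y, I-2 X^B X^B, II-1 X^B X^B, II-2 X^B Y, II-3 X^B X^B, II-4 X^B Y, III-1 X^B Y, III-2 X^B X^B, III-3 X^B X^B, IV-1 X^B X^B, IV-2 X^B X^B, IV-3 X^B Y.
In this assignment every recorded phenotype matches its genotype and every non-founder's genotype is obtainable from its parents' genotypes, so the pedigree is consistent.

Yes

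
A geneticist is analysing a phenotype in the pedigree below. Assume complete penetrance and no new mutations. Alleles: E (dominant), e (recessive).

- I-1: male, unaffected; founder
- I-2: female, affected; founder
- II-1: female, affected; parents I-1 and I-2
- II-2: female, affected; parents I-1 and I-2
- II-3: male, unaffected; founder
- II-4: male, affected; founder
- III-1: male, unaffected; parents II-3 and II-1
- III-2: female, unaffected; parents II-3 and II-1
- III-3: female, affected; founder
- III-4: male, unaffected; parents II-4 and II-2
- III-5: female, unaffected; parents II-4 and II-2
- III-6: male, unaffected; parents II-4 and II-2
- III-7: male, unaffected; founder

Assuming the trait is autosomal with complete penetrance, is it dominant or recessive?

II-4 and II-2 are both affected yet have an unaffected child III-4. Under a recessive model two affected parents are homozygous and every child would be affected, so the trait cannot be recessive.

dominant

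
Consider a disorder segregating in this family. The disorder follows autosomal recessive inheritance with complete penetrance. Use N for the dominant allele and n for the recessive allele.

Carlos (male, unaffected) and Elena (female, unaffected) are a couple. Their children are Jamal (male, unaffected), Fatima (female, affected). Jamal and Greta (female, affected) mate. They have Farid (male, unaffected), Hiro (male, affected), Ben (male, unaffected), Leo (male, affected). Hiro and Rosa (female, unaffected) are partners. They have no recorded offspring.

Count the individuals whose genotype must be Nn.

5

Obligate heterozygotes: Carlos is unaffected so carries N and passed n to Fatima (nn), so Carlos is Nn; Elena is unaffected so carries N and passed n to Fatima (nn), so Elena is Nn; Jamal is unaffected so carries N and passed n to Hiro (nn), so Jamal is Nn; Farid is unaffected so carries N and received n from Greta (nn), so Farid is Nn; Ben is unaffected so carries N and received n from Greta (nn), so Ben is Nn.
Every other individual is either homozygous by phenotype or has at least one consistent homozygous assignment, so the count is 5.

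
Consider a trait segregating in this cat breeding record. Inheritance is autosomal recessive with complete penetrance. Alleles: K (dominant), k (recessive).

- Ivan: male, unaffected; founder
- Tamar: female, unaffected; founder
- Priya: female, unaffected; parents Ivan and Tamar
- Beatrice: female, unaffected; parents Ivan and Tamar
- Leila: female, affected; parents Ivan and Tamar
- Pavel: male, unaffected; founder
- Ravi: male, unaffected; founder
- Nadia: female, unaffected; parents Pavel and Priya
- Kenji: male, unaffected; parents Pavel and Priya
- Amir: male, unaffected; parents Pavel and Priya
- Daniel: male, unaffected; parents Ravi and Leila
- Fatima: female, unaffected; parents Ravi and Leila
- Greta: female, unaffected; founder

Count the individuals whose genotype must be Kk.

4

Obligate heterozygotes: Ivan is unaffected so carries K and passed k to Leila (kk), so Ivan is Kk; Tamar is unaffected so carries K and passed k to Leila (kk), so Tamar is Kk; Daniel is unaffected so carries K and received k from Leila (kk), so Daniel is Kk; Fatima is unaffected so carries K and received k from Leila (kk), so Fatima is Kk.
Every other individual is either homozygous by phenotype or has at least one consistent homozygous assignment, so the count is 4.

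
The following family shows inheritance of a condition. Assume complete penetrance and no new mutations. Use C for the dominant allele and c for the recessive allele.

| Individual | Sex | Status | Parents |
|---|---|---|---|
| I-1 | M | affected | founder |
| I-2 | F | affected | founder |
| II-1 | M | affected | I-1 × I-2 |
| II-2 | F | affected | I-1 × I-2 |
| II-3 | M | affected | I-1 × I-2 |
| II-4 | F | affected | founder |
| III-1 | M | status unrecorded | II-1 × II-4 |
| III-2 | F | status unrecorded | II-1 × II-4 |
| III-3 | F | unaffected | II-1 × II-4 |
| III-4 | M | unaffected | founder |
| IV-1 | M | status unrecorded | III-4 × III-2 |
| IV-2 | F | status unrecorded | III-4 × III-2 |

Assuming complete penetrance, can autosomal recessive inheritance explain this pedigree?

Under autosomal recessive, III-3 (unaffected, female) cannot arise from II-1 (affected) × II-4 (affected).

No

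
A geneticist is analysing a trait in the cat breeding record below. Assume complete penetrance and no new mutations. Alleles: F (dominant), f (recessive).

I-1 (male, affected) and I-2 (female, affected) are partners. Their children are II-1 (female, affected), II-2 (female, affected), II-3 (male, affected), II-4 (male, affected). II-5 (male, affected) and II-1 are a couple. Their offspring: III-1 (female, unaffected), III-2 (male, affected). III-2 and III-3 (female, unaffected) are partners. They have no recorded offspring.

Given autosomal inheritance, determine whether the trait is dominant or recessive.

dominant

II-5 and II-1 are both affected yet have an unaffected child III-1. Under a recessive model two affected parents are homozygous and every child would be affected, so the trait cannot be recessive.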